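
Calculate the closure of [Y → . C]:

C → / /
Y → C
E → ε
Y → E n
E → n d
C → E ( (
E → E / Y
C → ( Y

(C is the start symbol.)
Start with: [Y → . C]
  [Y → . C] has the dot before C: add [C → . / /], [C → . E ( (], [C → . ( Y]
  [C → . E ( (] has the dot before E: add [E → .], [E → . n d], [E → . E / Y]
No further items can be added.

CLOSURE = { [C → . ( Y], [C → . / /], [C → . E ( (], [E → . E / Y], [E → . n d], [E → .], [Y → . C] }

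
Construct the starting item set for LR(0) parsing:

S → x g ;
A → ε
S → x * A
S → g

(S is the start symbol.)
First, augment the grammar with S' → S
I₀ = CLOSURE({ [S' → . S] }):
  [S' → . S] has the dot before S: add [S → . x g ;], [S → . x * A], [S → . g]
No further items can be added.

I₀ = { [S → . g], [S → . x * A], [S → . x g ;], [S' → . S] }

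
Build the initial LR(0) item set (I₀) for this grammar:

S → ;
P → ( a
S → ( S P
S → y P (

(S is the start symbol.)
First, augment the grammar with S' → S
I₀ = CLOSURE({ [S' → . S] }):
  [S' → . S] has the dot before S: add [S → . ;], [S → . ( S P], [S → . y P (]
No further items can be added.

I₀ = { [S → . ( S P], [S → . ;], [S → . y P (], [S' → . S] }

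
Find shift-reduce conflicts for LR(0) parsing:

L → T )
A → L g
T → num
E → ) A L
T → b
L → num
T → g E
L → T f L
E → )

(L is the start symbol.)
A shift-reduce conflict occurs when an LR(0) state has both:
  - a complete (reduce) item [A → α .] (dot at the end), and
  - a shift item [B → β . c γ] (dot before a terminal).

Augment with L' → L and build the canonical LR(0) collection (I0 = CLOSURE({[L' → . L]}), then GOTO on every symbol after a dot until no new states appear). It has 15 states:
  I0: { [L → . T )], [L → . T f L], [L → . num], [L' → . L], [T → . b], [T → . g E], [T → . num] }  — shift
  I1: { [L' → L .] }  — accept
  I2: { [L → T . )], [L → T . f L] }  — shift
  I3: { [T → b .] }  — reduce
  I4: { [E → . ) A L], [E → . )], [T → g . E] }  — shift
  I5: { [L → num .], [T → num .] }  — 2 reduces
  I6: { [A → . L g], [E → ) . A L], [E → ) .], [L → . T )], [L → . T f L], [L → . num], [T → . b], [T → . g E], [T → . num] }  — shift, reduce
  I7: { [T → g E .] }  — reduce
  I8: { [E → ) A . L], [L → . T )], [L → . T f L], [L → . num], [T → . b], [T → . g E], [T → . num] }  — shift
  I9: { [A → L . g] }  — shift
  I10: { [A → L g .] }  — reduce
  I11: { [E → ) A L .] }  — reduce
  I12: { [L → T ) .] }  — reduce
  I13: { [L → . T )], [L → . T f L], [L → . num], [L → T f . L], [T → . b], [T → . g E], [T → . num] }  — shift
  I14: { [L → T f L .] }  — reduce

I6 contains reduce item [E → ) .] and shift items [L → . num], [T → . b], [T → . g E], [T → . num] — shift-reduce conflict.

Answer: Yes — I6: [E → ) .] vs [L → . num]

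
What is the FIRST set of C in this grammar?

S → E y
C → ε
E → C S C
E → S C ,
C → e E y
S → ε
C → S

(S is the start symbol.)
{ ',', 'e', 'y', ε }

To compute FIRST(C), examine every production with C on the left-hand side, reading each right-hand side left to right until a non-nullable symbol is reached.

FIRST sets of the other non-terminals involved (by the same procedure, iterated to a fixed point):
  FIRST(S) = { ',', 'e', 'y', ε }

From C → ε:
  - ε-production, so ε ∈ FIRST(C)
From C → e E y:
  - e is a terminal: add 'e' and stop
From C → S:
  - S is a non-terminal: add FIRST(S) \ {ε} = { ',', 'e', 'y' }
    S is nullable and nothing follows, so the whole right-hand side can vanish: ε ∈ FIRST(C)

Collecting: FIRST(C) = { ',', 'e', 'y', ε }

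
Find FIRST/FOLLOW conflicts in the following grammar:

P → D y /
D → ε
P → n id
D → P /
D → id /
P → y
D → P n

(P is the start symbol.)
Nullable non-terminals: D.
FIRST sets used below: FIRST(P) = { 'id', 'n', 'y' }

D: nullable alternative(s) D → ε; FOLLOW(D) = { 'y' }
  D → ε: FIRST \ {ε} = { } — this is the only nullable alternative, skip
  D → P /: FIRST \ {ε} = { 'id', 'n', 'y' } — overlaps FOLLOW(D) on { 'y' }: CONFLICT
  D → id /: FIRST \ {ε} = { 'id' } — disjoint from FOLLOW(D)
  D → P n: FIRST \ {ε} = { 'id', 'n', 'y' } — overlaps FOLLOW(D) on { 'y' }: CONFLICT

P has no nullable alternative, so no FIRST/FOLLOW check is needed there.

So the grammar has 2 FIRST/FOLLOW conflicts (marked CONFLICT above).

Answer: Yes. D → P '/' with FOLLOW(D) on { 'y' }; D → P n with FOLLOW(D) on { 'y' }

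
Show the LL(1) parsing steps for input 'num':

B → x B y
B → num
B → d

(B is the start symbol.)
LL(1) parsing maintains a stack (initially the start symbol over $) and the input. At each step: if the stack top is a terminal, match it against the current input token; if it is a non-terminal N, replace it with the RHS of M[N, lookahead] (the unique production whose predict set contains the lookahead).

Stack is shown with the top on the left.

Stack  Input  Action
--------------------
B $    num $  output B → num
num $  num $  match 'num'
$      $      accept

The string is accepted.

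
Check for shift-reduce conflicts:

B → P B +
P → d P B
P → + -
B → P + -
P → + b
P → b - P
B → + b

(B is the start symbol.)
A shift-reduce conflict occurs when an LR(0) state has both:
  - a complete (reduce) item [A → α .] (dot at the end), and
  - a shift item [B → β . c γ] (dot before a terminal).

Augment with B' → B and build the canonical LR(0) collection (I0 = CLOSURE({[B' → . B]}), then GOTO on every symbol after a dot until no new states appear). It has 18 states:
  I0: { [B → . + b], [B → . P + -], [B → . P B +], [B' → . B], [P → . + -], [P → . + b], [P → . b - P], [P → . d P B] }  — shift
  I1: { [B → + . b], [P → + . -], [P → + . b] }  — shift
  I2: { [B' → B .] }  — accept
  I3: { [B → . + b], [B → . P + -], [B → . P B +], [B → P . + -], [B → P . B +], [P → . + -], [P → . + b], [P → . b - P], [P → . d P B] }  — shift
  I4: { [P → b . - P] }  — shift
  I5: { [P → . + -], [P → . + b], [P → . b - P], [P → . d P B], [P → d . P B] }  — shift
  I6: { [P → + . -], [P → + . b] }  — shift
  I7: { [B → . + b], [B → . P + -], [B → . P B +], [P → . + -], [P → . + b], [P → . b - P], [P → . d P B], [P → d P . B] }  — shift
  I8: { [P → d P B .] }  — reduce
  I9: { [P → + - .] }  — reduce
  I10: { [P → + b .] }  — reduce
  I11: { [P → . + -], [P → . + b], [P → . b - P], [P → . d P B], [P → b - . P] }  — shift
  I12: { [P → b - P .] }  — reduce
  I13: { [B → + . b], [B → P + . -], [P → + . -], [P → + . b] }  — shift
  I14: { [B → P B . +] }  — shift
  I15: { [B → P B + .] }  — reduce
  I16: { [B → P + - .], [P → + - .] }  — 2 reduces
  I17: { [B → + b .], [P → + b .] }  — 2 reduces

No state contains both a complete item and a shift item.

Answer: No shift-reduce conflicts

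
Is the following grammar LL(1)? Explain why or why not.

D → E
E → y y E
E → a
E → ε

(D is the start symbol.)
Yes, the grammar is LL(1).

A grammar is LL(1) if for each non-terminal N with multiple productions, the predict sets of those productions are pairwise disjoint, where PREDICT(N → α) = (FIRST(α) \ {ε}) ∪ (FOLLOW(N) if α ⇒* ε).

Relevant sets:
  FOLLOW(E) = { $ }

For E:
  PREDICT(E → y y E) = { 'y' }
  PREDICT(E → a) = { 'a' }
  PREDICT(E → ε) = { $ }
D has a single production, so nothing to check there.

All predict sets are disjoint. The grammar IS LL(1).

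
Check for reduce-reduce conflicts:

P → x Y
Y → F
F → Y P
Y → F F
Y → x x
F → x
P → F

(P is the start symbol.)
Yes — I1: [P → F .] vs [Y → F .]; I7: [F → x .] vs [Y → x x .]; I10: [Y → F .] vs [Y → F F .]

Augment with P' → P and build the canonical LR(0) collection (I0 = CLOSURE({[P' → . P]}), then GOTO on every symbol after a dot until no new states appear). It has 12 states:
  I0: { [F → . Y P], [F → . x], [P → . F], [P → . x Y], [P' → . P], [Y → . F F], [Y → . F], [Y → . x x] }  — shift
  I1: { [F → . Y P], [F → . x], [P → F .], [Y → . F F], [Y → . F], [Y → . x x], [Y → F . F], [Y → F .] }  — shift, 2 reduces
  I2: { [P' → P .] }  — accept
  I3: { [F → . Y P], [F → . x], [F → Y . P], [P → . F], [P → . x Y], [Y → . F F], [Y → . F], [Y → . x x] }  — shift
  I4: { [F → . Y P], [F → . x], [F → x .], [P → x . Y], [Y → . F F], [Y → . F], [Y → . x x], [Y → x . x] }  — shift, reduce
  I5: { [F → . Y P], [F → . x], [Y → . F F], [Y → . F], [Y → . x x], [Y → F . F], [Y → F .] }  — shift, reduce
  I6: { [F → . Y P], [F → . x], [F → Y . P], [P → . F], [P → . x Y], [P → x Y .], [Y → . F F], [Y → . F], [Y → . x x] }  — shift, reduce
  I7: { [F → x .], [Y → x . x], [Y → x x .] }  — shift, 2 reduces
  I8: { [Y → x x .] }  — reduce
  I9: { [F → Y P .] }  — reduce
  I10: { [F → . Y P], [F → . x], [Y → . F F], [Y → . F], [Y → . x x], [Y → F . F], [Y → F .], [Y → F F .] }  — shift, 2 reduces
  I11: { [F → x .], [Y → x . x] }  — shift, reduce

I1 contains complete items [P → F .], [Y → F .] — reduce-reduce conflict.
I7 contains complete items [F → x .], [Y → x x .] — reduce-reduce conflict.
I10 contains complete items [Y → F .], [Y → F F .] — reduce-reduce conflict.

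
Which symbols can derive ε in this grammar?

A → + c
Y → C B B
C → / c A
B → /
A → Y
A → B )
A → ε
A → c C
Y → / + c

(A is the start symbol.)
A non-terminal is nullable if it can derive ε (the empty string): either it has an ε-production, or it has a production whose right-hand side consists entirely of nullable non-terminals.

ε-productions: A → ε
So A is immediately nullable.
No further non-terminal can be added: every production for the remaining non-terminals contains a terminal or a non-nullable non-terminal.
Nullable = { 'A' }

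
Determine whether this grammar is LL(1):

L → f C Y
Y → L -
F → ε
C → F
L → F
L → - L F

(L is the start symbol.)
No. Predict set conflict for L: { '-' }

A grammar is LL(1) if for each non-terminal N with multiple productions, the predict sets of those productions are pairwise disjoint, where PREDICT(N → α) = (FIRST(α) \ {ε}) ∪ (FOLLOW(N) if α ⇒* ε).

Relevant sets:
  FIRST(F) = { ε }
  FOLLOW(L) = { $, '-' }

For L:
  PREDICT(L → f C Y) = { 'f' }
  PREDICT(L → F) = { $, '-' }
  PREDICT(L → '-' L F) = { '-' }
Y, F, C have a single production, so nothing to check there.

Conflict found: Predict set conflict for L: { '-' }
The grammar is NOT LL(1).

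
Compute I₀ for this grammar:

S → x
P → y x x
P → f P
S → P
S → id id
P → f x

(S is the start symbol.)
{ [P → . f P], [P → . f x], [P → . y x x], [S → . P], [S → . id id], [S → . x], [S' → . S] }

First, augment the grammar with S' → S
I₀ = CLOSURE({ [S' → . S] }):
  [S' → . S] has the dot before S: add [S → . x], [S → . P], [S → . id id]
  [S → . P] has the dot before P: add [P → . y x x], [P → . f P], [P → . f x]
No further items can be added.

I₀ = { [P → . f P], [P → . f x], [P → . y x x], [S → . P], [S → . id id], [S → . x], [S' → . S] }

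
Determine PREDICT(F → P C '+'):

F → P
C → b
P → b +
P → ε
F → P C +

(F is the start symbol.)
PREDICT(F → P C '+') = (FIRST(RHS) \ {ε}) ∪ (FOLLOW(F) if ε ∈ FIRST(RHS), i.e. RHS ⇒* ε)
FIRST(P) = { 'b', ε }
FIRST(C) = { 'b' }
FIRST(P C '+') = { 'b' }
ε ∉ FIRST(P C '+'), so FOLLOW(F) is not added.
PREDICT(F → P C '+') = { 'b' }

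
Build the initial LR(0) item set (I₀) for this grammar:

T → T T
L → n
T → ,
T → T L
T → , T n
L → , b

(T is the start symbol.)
{ [T → . , T n], [T → . ,], [T → . T L], [T → . T T], [T' → . T] }

First, augment the grammar with T' → T
I₀ = CLOSURE({ [T' → . T] }):
  [T' → . T] has the dot before T: add [T → . T T], [T → . ,], [T → . T L], [T → . , T n]
No further items can be added.

I₀ = { [T → . , T n], [T → . ,], [T → . T L], [T → . T T], [T' → . T] }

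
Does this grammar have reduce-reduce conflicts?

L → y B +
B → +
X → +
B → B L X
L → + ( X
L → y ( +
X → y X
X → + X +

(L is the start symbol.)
A reduce-reduce conflict occurs when an LR(0) state has two complete items [A → α .] and [B → β .] — both call for a reduction, and with no lookahead the parser cannot choose between them.

Augment with L' → L and build the canonical LR(0) collection (I0 = CLOSURE({[L' → . L]}), then GOTO on every symbol after a dot until no new states appear). It has 18 states:
  I0: { [L → . + ( X], [L → . y ( +], [L → . y B +], [L' → . L] }  — shift
  I1: { [L → + . ( X] }  — shift
  I2: { [L' → L .] }  — accept
  I3: { [B → . +], [B → . B L X], [L → y . ( +], [L → y . B +] }  — shift
  I4: { [L → y ( . +] }  — shift
  I5: { [B → + .] }  — reduce
  I6: { [B → B . L X], [L → . + ( X], [L → . y ( +], [L → . y B +], [L → y B . +] }  — shift
  I7: { [L → + . ( X], [L → y B + .] }  — shift, reduce
  I8: { [B → B L . X], [X → . + X +], [X → . +], [X → . y X] }  — shift
  I9: { [X → + . X +], [X → + .], [X → . + X +], [X → . +], [X → . y X] }  — shift, reduce
  I10: { [B → B L X .] }  — reduce
  I11: { [X → . + X +], [X → . +], [X → . y X], [X → y . X] }  — shift
  I12: { [X → y X .] }  — reduce
  I13: { [X → + X . +] }  — shift
  I14: { [X → + X + .] }  — reduce
  I15: { [L → + ( . X], [X → . + X +], [X → . +], [X → . y X] }  — shift
  I16: { [L → + ( X .] }  — reduce
  I17: { [L → y ( + .] }  — reduce

No state contains more than one complete item.

Answer: No reduce-reduce conflicts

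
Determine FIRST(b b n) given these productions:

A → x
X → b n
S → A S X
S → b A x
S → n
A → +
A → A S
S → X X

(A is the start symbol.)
To compute FIRST(b b n), process the symbols left to right:
Symbol b is a terminal. Add 'b' and stop.
FIRST(b b n) = { 'b' }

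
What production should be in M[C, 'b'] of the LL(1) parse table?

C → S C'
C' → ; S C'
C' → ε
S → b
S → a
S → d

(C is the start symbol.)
To find M[C, 'b'], we find productions for C where 'b' is in the predict set (PREDICT(N → α) = (FIRST(α) \ {ε}) ∪ (FOLLOW(N) if α ⇒* ε)).

Relevant sets:
  FIRST(S) = { 'a', 'b', 'd' }

C → S C': PREDICT = { 'a', 'b', 'd' }
  'b' is in predict set, so this production goes in M[C, 'b']

M[C, 'b'] = C → S C'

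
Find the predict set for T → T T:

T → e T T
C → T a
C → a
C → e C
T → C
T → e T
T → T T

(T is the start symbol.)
PREDICT(T → T T) = (FIRST(RHS) \ {ε}) ∪ (FOLLOW(T) if ε ∈ FIRST(RHS), i.e. RHS ⇒* ε)
FIRST(T) = { 'a', 'e' }
FIRST(T T) = { 'a', 'e' }
ε ∉ FIRST(T T), so FOLLOW(T) is not added.
PREDICT(T → T T) = { 'a', 'e' }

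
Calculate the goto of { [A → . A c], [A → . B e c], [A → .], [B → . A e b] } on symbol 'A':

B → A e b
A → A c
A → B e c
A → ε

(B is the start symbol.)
{ [A → A . c], [B → A . e b] }

GOTO(I, 'A') = CLOSURE({ [A → αX.β] : [A → α.Xβ] ∈ I, X = 'A' })

Items with dot before 'A', with the dot advanced:
  [A → . A c] → [A → A . c]
  [B → . A e b] → [B → A . e b]
Closure adds nothing (no advanced item has the dot before a non-terminal).

GOTO = { [A → A . c], [B → A . e b] }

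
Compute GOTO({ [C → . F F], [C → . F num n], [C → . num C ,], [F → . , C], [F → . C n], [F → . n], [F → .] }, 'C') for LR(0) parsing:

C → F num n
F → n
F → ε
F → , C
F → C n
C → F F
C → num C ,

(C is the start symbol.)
GOTO(I, 'C') = CLOSURE({ [A → αX.β] : [A → α.Xβ] ∈ I, X = 'C' })

Items with dot before 'C', with the dot advanced:
  [F → . C n] → [F → C . n]
Closure adds nothing (no advanced item has the dot before a non-terminal).

GOTO = { [F → C . n] }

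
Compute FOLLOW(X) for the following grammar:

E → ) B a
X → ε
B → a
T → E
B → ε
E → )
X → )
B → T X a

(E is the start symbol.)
{ 'a' }

To compute FOLLOW(X), find every occurrence of X on a right-hand side N → α X β: add FIRST(β) \ {ε}, and if β is empty or nullable also add FOLLOW(N). Iterate to a fixed point.

In B → T X a: X is followed by a, add FIRST(a) \ {ε} = { 'a' }

Taking the union: FOLLOW(X) = { 'a' }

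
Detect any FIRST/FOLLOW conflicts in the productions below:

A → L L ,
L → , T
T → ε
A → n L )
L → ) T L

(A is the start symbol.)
A FIRST/FOLLOW conflict occurs when a non-terminal N has a nullable alternative N → β (β ⇒* ε) and another alternative N → α with FIRST(α) ∩ FOLLOW(N) ≠ ∅: on such a lookahead the parser cannot decide between expanding α and letting N vanish via β.

Nullable non-terminals: T.
T has a nullable alternative but only one production, so nothing to check.

A, L have no nullable alternative, so no FIRST/FOLLOW check is needed there.

No FIRST/FOLLOW conflicts found.

Answer: No FIRST/FOLLOW conflicts.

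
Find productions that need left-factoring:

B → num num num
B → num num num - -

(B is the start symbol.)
Yes, B has productions with common prefix 'num num num'

Left-factoring is needed when two productions for the same non-terminal
share a common prefix on the right-hand side.

Productions for B:
  B → num num num
  B → num num num - -

Found common prefix 'num num num' in productions for B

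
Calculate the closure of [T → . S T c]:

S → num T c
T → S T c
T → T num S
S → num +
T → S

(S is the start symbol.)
{ [S → . num +], [S → . num T c], [T → . S T c] }

To compute CLOSURE, for each item [A → α.Bβ] where B is a non-terminal, add [B → .γ] for all productions B → γ; repeat for the newly added items until nothing changes.

Start with: [T → . S T c]
  [T → . S T c] has the dot before S: add [S → . num T c], [S → . num +]
No further items can be added.

CLOSURE = { [S → . num +], [S → . num T c], [T → . S T c] }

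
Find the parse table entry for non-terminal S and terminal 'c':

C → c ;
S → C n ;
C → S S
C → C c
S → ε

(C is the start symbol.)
To find M[S, 'c'], we find productions for S where 'c' is in the predict set (PREDICT(N → α) = (FIRST(α) \ {ε}) ∪ (FOLLOW(N) if α ⇒* ε)).

Relevant sets:
  FIRST(C) = { 'c', 'n', ε }
  FOLLOW(S) = { $, 'c', 'n' }

S → C n ;: PREDICT = { 'c', 'n' }
  'c' is in predict set, so this production goes in M[S, 'c']
S → ε: PREDICT = { $, 'c', 'n' }
  'c' is in predict set, so this production goes in M[S, 'c']

M[S, 'c'] = S → C n ;, S → ε  (a multiply-defined cell — the grammar is not LL(1))

Answer: S → C n ;, S → ε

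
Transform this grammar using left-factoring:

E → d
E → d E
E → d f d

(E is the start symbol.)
Left-factoring transforms A → αβ₁ | αβ₂ into A → αA' and A' → β₁ | β₂
(α is the longest common prefix among the alternatives). Repeat until
no nonterminal has two alternatives with a common prefix.

Round 1: E has alternatives sharing prefix 'd'. Introduce E': E → d E'
  Add: E' → ε
  Add: E' → E
  Add: E' → f d

No remaining common prefixes — done.

Resulting grammar:
E → d E'
E' → ε
E' → E
E' → f d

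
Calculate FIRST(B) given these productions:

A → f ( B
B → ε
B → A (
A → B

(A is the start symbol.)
{ '(', 'f', ε }

FIRST sets of the other non-terminals involved (by the same procedure, iterated to a fixed point):
  FIRST(A) = { '(', 'f', ε }

From B → ε:
  - ε-production, so ε ∈ FIRST(B)
From B → A (:
  - A is a non-terminal: add FIRST(A) \ {ε} = { '(', 'f' }
    A is nullable, so continue to the next symbol
  - '(' is a terminal: add '(' and stop

Collecting: FIRST(B) = { '(', 'f', ε }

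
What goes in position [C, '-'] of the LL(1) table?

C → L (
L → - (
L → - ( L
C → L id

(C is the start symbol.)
To find M[C, '-'], we find productions for C where '-' is in the predict set (PREDICT(N → α) = (FIRST(α) \ {ε}) ∪ (FOLLOW(N) if α ⇒* ε)).

Relevant sets:
  FIRST(L) = { '-' }

C → L (: PREDICT = { '-' }
  '-' is in predict set, so this production goes in M[C, '-']
C → L id: PREDICT = { '-' }
  '-' is in predict set, so this production goes in M[C, '-']

M[C, '-'] = C → L (, C → L id  (a multiply-defined cell — the grammar is not LL(1))

Answer: C → L (, C → L id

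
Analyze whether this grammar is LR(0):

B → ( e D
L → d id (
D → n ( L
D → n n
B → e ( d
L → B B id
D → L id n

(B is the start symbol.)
Yes, the grammar is LR(0)

A grammar is LR(0) if no state in the canonical LR(0) collection has:
  - both a shift item (dot before a terminal) and a complete item (shift-reduce conflict), or
  - two or more complete items (reduce-reduce conflict; the accept item [B' → B .] counts as a complete item here).

Augment with B' → B and build the canonical LR(0) collection (I0 = CLOSURE({[B' → . B]}), then GOTO on every symbol after a dot until no new states appear). It has 21 states:
  I0: { [B → . ( e D], [B → . e ( d], [B' → . B] }  — shift
  I1: { [B → ( . e D] }  — shift
  I2: { [B' → B .] }  — accept
  I3: { [B → e . ( d] }  — shift
  I4: { [B → e ( . d] }  — shift
  I5: { [B → e ( d .] }  — reduce
  I6: { [B → ( e . D], [B → . ( e D], [B → . e ( d], [D → . L id n], [D → . n ( L], [D → . n n], [L → . B B id], [L → . d id (] }  — shift
  I7: { [B → . ( e D], [B → . e ( d], [L → B . B id] }  — shift
  I8: { [B → ( e D .] }  — reduce
  I9: { [D → L . id n] }  — shift
  I10: { [L → d . id (] }  — shift
  I11: { [D → n . ( L], [D → n . n] }  — shift
  I12: { [B → . ( e D], [B → . e ( d], [D → n ( . L], [L → . B B id], [L → . d id (] }  — shift
  I13: { [D → n n .] }  — reduce
  I14: { [D → n ( L .] }  — reduce
  I15: { [L → d id . (] }  — shift
  I16: { [L → d id ( .] }  — reduce
  I17: { [D → L id . n] }  — shift
  I18: { [D → L id n .] }  — reduce
  I19: { [L → B B . id] }  — shift
  I20: { [L → B B id .] }  — reduce

Every state is either a pure shift/goto state or contains exactly one complete item and nothing to shift — no conflicts. The grammar is LR(0).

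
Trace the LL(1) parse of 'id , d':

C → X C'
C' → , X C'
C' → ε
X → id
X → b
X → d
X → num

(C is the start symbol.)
LL(1) parsing maintains a stack (initially the start symbol over $) and the input. At each step: if the stack top is a terminal, match it against the current input token; if it is a non-terminal N, replace it with the RHS of M[N, lookahead] (the unique production whose predict set contains the lookahead).

Stack is shown with the top on the left.

Stack     Input     Action
--------------------------
C $       id , d $  output C → X C'
X C' $    id , d $  output X → id
id C' $   id , d $  match 'id'
C' $      , d $     output C' → , X C'
, X C' $  , d $     match ','
X C' $    d $       output X → d
d C' $    d $       match 'd'
C' $      $         output C' → ε
$         $         accept

The string is accepted.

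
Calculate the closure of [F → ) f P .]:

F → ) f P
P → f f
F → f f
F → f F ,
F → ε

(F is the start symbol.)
{ [F → ) f P .] }

To compute CLOSURE, for each item [A → α.Bβ] where B is a non-terminal, add [B → .γ] for all productions B → γ; repeat for the newly added items until nothing changes.

Start with: [F → ) f P .]
The dot is at the end, so nothing is added.

CLOSURE = { [F → ) f P .] }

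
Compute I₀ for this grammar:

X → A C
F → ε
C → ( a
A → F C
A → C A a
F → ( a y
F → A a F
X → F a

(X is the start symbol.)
{ [A → . C A a], [A → . F C], [C → . ( a], [F → . ( a y], [F → . A a F], [F → .], [X → . A C], [X → . F a], [X' → . X] }

First, augment the grammar with X' → X
I₀ = CLOSURE({ [X' → . X] }):
  [X' → . X] has the dot before X: add [X → . A C], [X → . F a]
  [X → . A C] has the dot before A: add [A → . F C], [A → . C A a]
  [X → . F a] has the dot before F: add [F → .], [F → . ( a y], [F → . A a F]
  [A → . C A a] has the dot before C: add [C → . ( a]
No further items can be added.

I₀ = { [A → . C A a], [A → . F C], [C → . ( a], [F → . ( a y], [F → . A a F], [F → .], [X → . A C], [X → . F a], [X' → . X] }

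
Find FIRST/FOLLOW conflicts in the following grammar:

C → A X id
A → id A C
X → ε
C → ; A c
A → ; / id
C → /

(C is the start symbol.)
A FIRST/FOLLOW conflict occurs when a non-terminal N has a nullable alternative N → β (β ⇒* ε) and another alternative N → α with FIRST(α) ∩ FOLLOW(N) ≠ ∅: on such a lookahead the parser cannot decide between expanding α and letting N vanish via β.

Nullable non-terminals: X.
X has a nullable alternative but only one production, so nothing to check.

A, C have no nullable alternative, so no FIRST/FOLLOW check is needed there.

No FIRST/FOLLOW conflicts found.

Answer: No FIRST/FOLLOW conflicts.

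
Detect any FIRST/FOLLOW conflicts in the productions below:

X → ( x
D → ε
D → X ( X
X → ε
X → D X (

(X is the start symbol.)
Yes. X → '(' x with FOLLOW(X) on { '(' }; X → D X '(' with FOLLOW(X) on { '(' }; D → X '(' X with FOLLOW(D) on { '(' }

Nullable non-terminals: D, X.
FIRST sets used below: FIRST(X) = { '(', ε }, FIRST(D) = { '(', ε }

D: nullable alternative(s) D → ε; FOLLOW(D) = { '(' }
  D → ε: FIRST \ {ε} = { } — this is the only nullable alternative, skip
  D → X ( X: FIRST \ {ε} = { '(' } — overlaps FOLLOW(D) on { '(' }: CONFLICT

X: nullable alternative(s) X → ε; FOLLOW(X) = { $, '(' }
  X → ( x: FIRST \ {ε} = { '(' } — overlaps FOLLOW(X) on { '(' }: CONFLICT
  X → ε: FIRST \ {ε} = { } — this is the only nullable alternative, skip
  X → D X (: FIRST \ {ε} = { '(' } — overlaps FOLLOW(X) on { '(' }: CONFLICT

So the grammar has 3 FIRST/FOLLOW conflicts (marked CONFLICT above).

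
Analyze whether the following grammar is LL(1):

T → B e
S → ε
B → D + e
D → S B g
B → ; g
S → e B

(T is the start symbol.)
No. Predict set conflict for S: { 'e' }

A grammar is LL(1) if for each non-terminal N with multiple productions, the predict sets of those productions are pairwise disjoint, where PREDICT(N → α) = (FIRST(α) \ {ε}) ∪ (FOLLOW(N) if α ⇒* ε).

Relevant sets:
  FIRST(D) = { ';', 'e' }
  FOLLOW(S) = { ';', 'e' }

For S:
  PREDICT(S → ε) = { ';', 'e' }
  PREDICT(S → e B) = { 'e' }
For B:
  PREDICT(B → D '+' e) = { ';', 'e' }
  PREDICT(B → ';' g) = { ';' }
T, D have a single production, so nothing to check there.

Conflict found: Predict set conflict for S: { 'e' }
The grammar is NOT LL(1).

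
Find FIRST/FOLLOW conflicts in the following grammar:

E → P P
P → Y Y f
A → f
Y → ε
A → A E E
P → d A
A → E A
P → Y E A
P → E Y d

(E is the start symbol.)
No FIRST/FOLLOW conflicts.

A FIRST/FOLLOW conflict occurs when a non-terminal N has a nullable alternative N → β (β ⇒* ε) and another alternative N → α with FIRST(α) ∩ FOLLOW(N) ≠ ∅: on such a lookahead the parser cannot decide between expanding α and letting N vanish via β.

Nullable non-terminals: Y.
Y has a nullable alternative but only one production, so nothing to check.

A, E, P have no nullable alternative, so no FIRST/FOLLOW check is needed there.

No FIRST/FOLLOW conflicts found.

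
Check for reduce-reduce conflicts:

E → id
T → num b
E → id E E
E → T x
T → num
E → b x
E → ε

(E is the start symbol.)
Yes — I4: [E → .] vs [E → id .]

A reduce-reduce conflict occurs when an LR(0) state has two complete items [A → α .] and [B → β .] — both call for a reduction, and with no lookahead the parser cannot choose between them.

Augment with E' → E and build the canonical LR(0) collection (I0 = CLOSURE({[E' → . E]}), then GOTO on every symbol after a dot until no new states appear). It has 11 states:
  I0: { [E → . T x], [E → . b x], [E → . id E E], [E → . id], [E → .], [E' → . E], [T → . num b], [T → . num] }  — shift, reduce
  I1: { [E' → E .] }  — accept
  I2: { [E → T . x] }  — shift
  I3: { [E → b . x] }  — shift
  I4: { [E → . T x], [E → . b x], [E → . id E E], [E → . id], [E → .], [E → id . E E], [E → id .], [T → . num b], [T → . num] }  — shift, 2 reduces
  I5: { [T → num . b], [T → num .] }  — shift, reduce
  I6: { [T → num b .] }  — reduce
  I7: { [E → . T x], [E → . b x], [E → . id E E], [E → . id], [E → .], [E → id E . E], [T → . num b], [T → . num] }  — shift, reduce
  I8: { [E → id E E .] }  — reduce
  I9: { [E → b x .] }  — reduce
  I10: { [E → T x .] }  — reduce

I4 contains complete items [E → .], [E → id .] — reduce-reduce conflict.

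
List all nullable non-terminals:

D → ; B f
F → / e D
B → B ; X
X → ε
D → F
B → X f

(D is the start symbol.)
A non-terminal is nullable if it can derive ε (the empty string): either it has an ε-production, or it has a production whose right-hand side consists entirely of nullable non-terminals.

ε-productions: X → ε
So X is immediately nullable.
No further non-terminal can be added: every production for the remaining non-terminals contains a terminal or a non-nullable non-terminal.
Nullable = { 'X' }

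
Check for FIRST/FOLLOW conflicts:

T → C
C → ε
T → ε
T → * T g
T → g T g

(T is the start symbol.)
Yes. T → g T g with FOLLOW(T) on { 'g' }

A FIRST/FOLLOW conflict occurs when a non-terminal N has a nullable alternative N → β (β ⇒* ε) and another alternative N → α with FIRST(α) ∩ FOLLOW(N) ≠ ∅: on such a lookahead the parser cannot decide between expanding α and letting N vanish via β.

Nullable non-terminals: C, T.
FIRST sets used below: FIRST(C) = { ε }
C has a nullable alternative but only one production, so nothing to check.

T: nullable alternative(s) T → C, T → ε; FOLLOW(T) = { $, 'g' }
  T → C: FIRST \ {ε} = { } — disjoint from FOLLOW(T)
  T → ε: FIRST \ {ε} = { } — disjoint from FOLLOW(T)
  T → * T g: FIRST \ {ε} = { '*' } — disjoint from FOLLOW(T)
  T → g T g: FIRST \ {ε} = { 'g' } — overlaps FOLLOW(T) on { 'g' }: CONFLICT

So the grammar has 1 FIRST/FOLLOW conflict (marked CONFLICT above).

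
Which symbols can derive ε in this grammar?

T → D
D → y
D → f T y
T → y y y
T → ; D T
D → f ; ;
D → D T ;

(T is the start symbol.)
There are no ε-productions, so no non-terminal can derive ε.
No non-terminals are nullable.

Answer: None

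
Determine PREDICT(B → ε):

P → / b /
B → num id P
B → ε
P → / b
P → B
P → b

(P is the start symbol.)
{ $ }

PREDICT(B → ε) = (FIRST(RHS) \ {ε}) ∪ (FOLLOW(B) if ε ∈ FIRST(RHS), i.e. RHS ⇒* ε)
The right-hand side is ε (FIRST(ε) = { ε }), so the predict set is FOLLOW(B) = { $ }
PREDICT(B → ε) = { $ }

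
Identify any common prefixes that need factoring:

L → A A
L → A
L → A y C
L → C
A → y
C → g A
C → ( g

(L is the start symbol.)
Left-factoring is needed when two productions for the same non-terminal
share a common prefix on the right-hand side.

Productions for L:
  L → A A
  L → A
  L → A y C
  L → C
Productions for C:
  C → g A
  C → ( g

Found common prefix 'A' in productions for L

Answer: Yes, L has productions with common prefix 'A'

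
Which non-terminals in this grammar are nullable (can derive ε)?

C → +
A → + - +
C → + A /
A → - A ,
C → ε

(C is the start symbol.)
ε-productions: C → ε
So C is immediately nullable.
No further non-terminal can be added: every production for the remaining non-terminals contains a terminal or a non-nullable non-terminal.
Nullable = { 'C' }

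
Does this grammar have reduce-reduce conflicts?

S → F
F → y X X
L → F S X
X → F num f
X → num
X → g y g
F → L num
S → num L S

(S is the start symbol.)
No reduce-reduce conflicts

Augment with S' → S and build the canonical LR(0) collection (I0 = CLOSURE({[S' → . S]}), then GOTO on every symbol after a dot until no new states appear). It has 22 states:
  I0: { [F → . L num], [F → . y X X], [L → . F S X], [S → . F], [S → . num L S], [S' → . S] }  — shift
  I1: { [F → . L num], [F → . y X X], [L → . F S X], [L → F . S X], [S → . F], [S → . num L S], [S → F .] }  — shift, reduce
  I2: { [F → L . num] }  — shift
  I3: { [S' → S .] }  — accept
  I4: { [F → . L num], [F → . y X X], [L → . F S X], [S → num . L S] }  — shift
  I5: { [F → . L num], [F → . y X X], [F → y . X X], [L → . F S X], [X → . F num f], [X → . g y g], [X → . num] }  — shift
  I6: { [F → . L num], [F → . y X X], [L → . F S X], [L → F . S X], [S → . F], [S → . num L S], [X → F . num f] }  — shift
  I7: { [F → . L num], [F → . y X X], [F → y X . X], [L → . F S X], [X → . F num f], [X → . g y g], [X → . num] }  — shift
  I8: { [X → g . y g] }  — shift
  I9: { [X → num .] }  — reduce
  I10: { [X → g y . g] }  — shift
  I11: { [X → g y g .] }  — reduce
  I12: { [F → y X X .] }  — reduce
  I13: { [F → . L num], [F → . y X X], [L → . F S X], [L → F S . X], [X → . F num f], [X → . g y g], [X → . num] }  — shift
  I14: { [F → . L num], [F → . y X X], [L → . F S X], [S → num . L S], [X → F num . f] }  — shift
  I15: { [F → . L num], [F → . y X X], [L → . F S X], [L → F . S X], [S → . F], [S → . num L S] }  — shift
  I16: { [F → . L num], [F → . y X X], [F → L . num], [L → . F S X], [S → . F], [S → . num L S], [S → num L . S] }  — shift
  I17: { [X → F num f .] }  — reduce
  I18: { [S → num L S .] }  — reduce
  I19: { [F → . L num], [F → . y X X], [F → L num .], [L → . F S X], [S → num . L S] }  — shift, reduce
  I20: { [L → F S X .] }  — reduce
  I21: { [F → L num .] }  — reduce

No state contains more than one complete item.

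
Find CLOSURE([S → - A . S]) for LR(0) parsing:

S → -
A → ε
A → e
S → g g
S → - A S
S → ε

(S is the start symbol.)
To compute CLOSURE, for each item [A → α.Bβ] where B is a non-terminal, add [B → .γ] for all productions B → γ; repeat for the newly added items until nothing changes.

Start with: [S → - A . S]
  [S → - A . S] has the dot before S: add [S → . -], [S → . g g], [S → . - A S], [S → .]
No further items can be added.

CLOSURE = { [S → - A . S], [S → . - A S], [S → . -], [S → . g g], [S → .] }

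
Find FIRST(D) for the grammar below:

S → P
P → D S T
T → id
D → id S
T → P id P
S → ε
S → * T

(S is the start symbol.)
{ 'id' }

To compute FIRST(D), examine every production with D on the left-hand side, reading each right-hand side left to right until a non-nullable symbol is reached.

From D → id S:
  - id is a terminal: add 'id' and stop

Collecting: FIRST(D) = { 'id' }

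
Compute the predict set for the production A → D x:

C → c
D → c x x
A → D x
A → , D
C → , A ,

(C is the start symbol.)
PREDICT(A → D x) = (FIRST(RHS) \ {ε}) ∪ (FOLLOW(A) if ε ∈ FIRST(RHS), i.e. RHS ⇒* ε)
FIRST(D) = { 'c' }
FIRST(D x) = { 'c' }
ε ∉ FIRST(D x), so FOLLOW(A) is not added.
PREDICT(A → D x) = { 'c' }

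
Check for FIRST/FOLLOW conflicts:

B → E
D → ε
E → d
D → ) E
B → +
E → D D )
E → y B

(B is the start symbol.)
Yes. D → ')' E with FOLLOW(D) on { ')' }

A FIRST/FOLLOW conflict occurs when a non-terminal N has a nullable alternative N → β (β ⇒* ε) and another alternative N → α with FIRST(α) ∩ FOLLOW(N) ≠ ∅: on such a lookahead the parser cannot decide between expanding α and letting N vanish via β.

Nullable non-terminals: D.

D: nullable alternative(s) D → ε; FOLLOW(D) = { ')' }
  D → ε: FIRST \ {ε} = { } — this is the only nullable alternative, skip
  D → ) E: FIRST \ {ε} = { ')' } — overlaps FOLLOW(D) on { ')' }: CONFLICT

B, E have no nullable alternative, so no FIRST/FOLLOW check is needed there.

So the grammar has 1 FIRST/FOLLOW conflict (marked CONFLICT above).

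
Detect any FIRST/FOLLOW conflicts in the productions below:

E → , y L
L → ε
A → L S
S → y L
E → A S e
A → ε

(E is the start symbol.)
Nullable non-terminals: A, L.
FIRST sets used below: FIRST(L) = { ε }, FIRST(S) = { 'y' }

A: nullable alternative(s) A → ε; FOLLOW(A) = { 'y' }
  A → L S: FIRST \ {ε} = { 'y' } — overlaps FOLLOW(A) on { 'y' }: CONFLICT
  A → ε: FIRST \ {ε} = { } — this is the only nullable alternative, skip
L has a nullable alternative but only one production, so nothing to check.

E, S have no nullable alternative, so no FIRST/FOLLOW check is needed there.

So the grammar has 1 FIRST/FOLLOW conflict (marked CONFLICT above).

Answer: Yes. A → L S with FOLLOW(A) on { 'y' }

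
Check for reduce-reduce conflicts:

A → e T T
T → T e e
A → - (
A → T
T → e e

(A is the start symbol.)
Yes — I10: [T → T e e .] vs [T → e e .]

Augment with A' → A and build the canonical LR(0) collection (I0 = CLOSURE({[A' → . A]}), then GOTO on every symbol after a dot until no new states appear). It has 14 states:
  I0: { [A → . - (], [A → . T], [A → . e T T], [A' → . A], [T → . T e e], [T → . e e] }  — shift
  I1: { [A → - . (] }  — shift
  I2: { [A' → A .] }  — accept
  I3: { [A → T .], [T → T . e e] }  — shift, reduce
  I4: { [A → e . T T], [T → . T e e], [T → . e e], [T → e . e] }  — shift
  I5: { [A → e T . T], [T → . T e e], [T → . e e], [T → T . e e] }  — shift
  I6: { [T → e . e], [T → e e .] }  — shift, reduce
  I7: { [T → e e .] }  — reduce
  I8: { [A → e T T .], [T → T . e e] }  — shift, reduce
  I9: { [T → T e . e], [T → e . e] }  — shift
  I10: { [T → T e e .], [T → e e .] }  — 2 reduces
  I11: { [T → T e . e] }  — shift
  I12: { [T → T e e .] }  — reduce
  I13: { [A → - ( .] }  — reduce

I10 contains complete items [T → T e e .], [T → e e .] — reduce-reduce conflict.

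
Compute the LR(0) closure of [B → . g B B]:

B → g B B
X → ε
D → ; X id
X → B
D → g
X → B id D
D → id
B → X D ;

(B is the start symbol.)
To compute CLOSURE, for each item [A → α.Bβ] where B is a non-terminal, add [B → .γ] for all productions B → γ; repeat for the newly added items until nothing changes.

Start with: [B → . g B B]
The dot precedes the terminal g, so nothing is added.

CLOSURE = { [B → . g B B] }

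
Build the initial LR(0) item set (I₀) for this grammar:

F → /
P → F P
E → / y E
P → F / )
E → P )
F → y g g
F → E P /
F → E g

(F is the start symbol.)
First, augment the grammar with F' → F
I₀ = CLOSURE({ [F' → . F] }):
  [F' → . F] has the dot before F: add [F → . /], [F → . y g g], [F → . E P /], [F → . E g]
  [F → . E P /] has the dot before E: add [E → . / y E], [E → . P )]
  [E → . P )] has the dot before P: add [P → . F P], [P → . F / )]
No further items can be added.

I₀ = { [E → . / y E], [E → . P )], [F → . /], [F → . E P /], [F → . E g], [F → . y g g], [F' → . F], [P → . F / )], [P → . F P] }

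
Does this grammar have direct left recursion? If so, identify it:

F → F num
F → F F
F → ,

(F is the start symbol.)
Yes, F is left-recursive

Direct left recursion occurs when N → N α for some non-terminal N (the right-hand side begins with the left-hand side itself).

F → F num: LEFT RECURSIVE (starts with F)
F → F F: LEFT RECURSIVE (starts with F)
F → ,: starts with ','

The grammar has direct left recursion on: F.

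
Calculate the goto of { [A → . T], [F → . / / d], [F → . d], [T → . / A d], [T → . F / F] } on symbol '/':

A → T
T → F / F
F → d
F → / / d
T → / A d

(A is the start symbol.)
{ [A → . T], [F → . / / d], [F → . d], [F → / . / d], [T → . / A d], [T → . F / F], [T → / . A d] }

GOTO(I, '/') = CLOSURE({ [A → αX.β] : [A → α.Xβ] ∈ I, X = '/' })

Items with dot before '/', with the dot advanced:
  [F → . / / d] → [F → / . / d]
  [T → . / A d] → [T → / . A d]
Closure of the advanced items:
  [T → / . A d] has the dot before A: add [A → . T]
  [A → . T] has the dot before T: add [T → . F / F], [T → . / A d]
  [T → . F / F] has the dot before F: add [F → . d], [F → . / / d]

GOTO = { [A → . T], [F → . / / d], [F → . d], [F → / . / d], [T → . / A d], [T → . F / F], [T → / . A d] }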